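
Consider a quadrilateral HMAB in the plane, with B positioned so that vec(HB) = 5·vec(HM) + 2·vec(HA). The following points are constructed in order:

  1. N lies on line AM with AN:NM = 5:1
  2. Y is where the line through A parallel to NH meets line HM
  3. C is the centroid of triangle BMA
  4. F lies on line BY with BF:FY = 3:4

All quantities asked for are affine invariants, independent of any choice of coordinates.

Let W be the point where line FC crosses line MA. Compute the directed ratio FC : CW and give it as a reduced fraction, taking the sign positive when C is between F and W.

FC:CW = -4/7

Work in coordinates with H = (0, 0), M = (1, 0), A = (0, 1), B = (5, 2).
1. N lies on line AM with AN:NM = 5:1 ⇒ N = (5/6, 1/6)
2. Y is where the line through A parallel to NH meets line HM ⇒ Y = (-5, 0)
3. C is the centroid of triangle BMA ⇒ C = (2, 1)
4. F lies on line BY with BF:FY = 3:4 ⇒ F = (5/7, 8/7)
line FC meets MA at W = (-1/4, 5/4)
C = F + t·(W−F) with t = -4/3, so FC:CW = -4/3:7/3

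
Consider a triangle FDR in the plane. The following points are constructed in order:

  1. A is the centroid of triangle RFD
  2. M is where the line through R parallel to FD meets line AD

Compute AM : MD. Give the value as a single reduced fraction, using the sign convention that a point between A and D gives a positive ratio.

AM:MD = -2/3

Assign F = (0, 0), D = (1, 0), R = (0, 1) — the answer is frame-independent, so this choice is without loss of generality.
1. A is the centroid of triangle RFD ⇒ A = (1/3, 1/3)
2. M is where the line through R parallel to FD meets line AD ⇒ M = (-1, 1)
M = A + t·(D−A) with t = -2, so AM:MD = t:(1−t) = -2:3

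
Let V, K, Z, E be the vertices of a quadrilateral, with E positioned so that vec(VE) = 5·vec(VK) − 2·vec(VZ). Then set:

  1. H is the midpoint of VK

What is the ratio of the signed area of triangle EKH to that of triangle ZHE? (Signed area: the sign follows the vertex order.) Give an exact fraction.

Work in coordinates with V = (0, 0), K = (1, 0), Z = (0, 1), E = (5, -2).
1. H is the midpoint of VK ⇒ H = (1/2, 0)
2·[EKH] = 1, 2·[ZHE] = 7/2
[EKH]:[ZHE] = 1:7/2 = 2/7

[EKH]:[ZHE] = 2/7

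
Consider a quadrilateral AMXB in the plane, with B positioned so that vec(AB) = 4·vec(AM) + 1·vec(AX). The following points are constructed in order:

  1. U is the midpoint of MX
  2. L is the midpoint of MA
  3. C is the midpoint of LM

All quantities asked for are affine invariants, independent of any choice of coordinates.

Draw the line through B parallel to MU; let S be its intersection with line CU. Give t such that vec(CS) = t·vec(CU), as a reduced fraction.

Assign A = (0, 0), M = (1, 0), X = (0, 1), B = (4, 1) — the answer is frame-independent, so this choice is without loss of generality.
1. U is the midpoint of MX ⇒ U = (1/2, 1/2)
2. L is the midpoint of MA ⇒ L = (1/2, 0)
3. C is the midpoint of LM ⇒ C = (3/4, 0)
through B parallel to MU: direction (-1/2, 1/2); meets CU at S = (-7/2, 17/2)
S = C + t·(U−C) with t = 17

t = 17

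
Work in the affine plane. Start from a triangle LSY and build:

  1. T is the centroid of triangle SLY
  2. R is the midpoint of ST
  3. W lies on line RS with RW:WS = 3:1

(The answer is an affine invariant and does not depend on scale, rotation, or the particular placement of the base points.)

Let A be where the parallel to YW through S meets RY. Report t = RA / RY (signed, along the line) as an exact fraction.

Set L = (0, 0), S = (1, 0), Y = (0, 1); any affine frame gives the same invariant.
1. T is the centroid of triangle SLY ⇒ T = (1/3, 1/3)
2. R is the midpoint of ST ⇒ R = (2/3, 1/6)
3. W lies on line RS with RW:WS = 3:1 ⇒ W = (11/12, 1/24)
through S parallel to YW: direction (11/12, -23/24); meets RY at A = (-2/9, 23/18)
A = R + t·(Y−R) with t = 4/3

t = 4/3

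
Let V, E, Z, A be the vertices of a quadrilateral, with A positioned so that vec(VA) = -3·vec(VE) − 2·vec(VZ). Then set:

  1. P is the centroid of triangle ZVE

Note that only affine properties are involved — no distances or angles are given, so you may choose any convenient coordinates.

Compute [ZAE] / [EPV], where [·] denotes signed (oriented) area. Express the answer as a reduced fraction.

[ZAE]:[EPV] = 18

Assign V = (0, 0), E = (1, 0), Z = (0, 1), A = (-3, -2) — the answer is frame-independent, so this choice is without loss of generality.
1. P is the centroid of triangle ZVE ⇒ P = (1/3, 1/3)
2·[ZAE] = 6, 2·[EPV] = 1/3
[ZAE]:[EPV] = 6:1/3 = 18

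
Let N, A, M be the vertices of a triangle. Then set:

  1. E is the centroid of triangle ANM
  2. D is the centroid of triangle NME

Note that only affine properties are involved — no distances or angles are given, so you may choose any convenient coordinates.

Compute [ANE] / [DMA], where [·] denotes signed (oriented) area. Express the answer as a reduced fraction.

Set N = (0, 0), A = (1, 0), M = (0, 1); any affine frame gives the same invariant.
1. E is the centroid of triangle ANM ⇒ E = (1/3, 1/3)
2. D is the centroid of triangle NME ⇒ D = (1/9, 4/9)
2·[ANE] = -1/3, 2·[DMA] = -4/9
[ANE]:[DMA] = -1/3:-4/9 = 3/4

[ANE]:[DMA] = 3/4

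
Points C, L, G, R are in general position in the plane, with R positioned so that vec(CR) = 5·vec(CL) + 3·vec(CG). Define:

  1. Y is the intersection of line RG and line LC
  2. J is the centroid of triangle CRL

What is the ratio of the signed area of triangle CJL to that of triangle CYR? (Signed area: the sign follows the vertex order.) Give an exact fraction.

[CJL]:[CYR] = 2/15

Set C = (0, 0), L = (1, 0), G = (0, 1), R = (5, 3); any affine frame gives the same invariant.
1. Y is the intersection of line RG and line LC ⇒ Y = (-5/2, 0)
2. J is the centroid of triangle CRL ⇒ J = (2, 1)
2·[CJL] = -1, 2·[CYR] = -15/2
[CJL]:[CYR] = -1:-15/2 = 2/15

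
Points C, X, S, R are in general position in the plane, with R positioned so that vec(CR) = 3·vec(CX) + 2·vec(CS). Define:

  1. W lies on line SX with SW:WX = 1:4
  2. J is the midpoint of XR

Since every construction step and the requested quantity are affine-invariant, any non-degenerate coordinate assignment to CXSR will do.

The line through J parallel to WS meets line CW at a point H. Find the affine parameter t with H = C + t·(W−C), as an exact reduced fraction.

Assign C = (0, 0), X = (1, 0), S = (0, 1), R = (3, 2) — the answer is frame-independent, so this choice is without loss of generality.
1. W lies on line SX with SW:WX = 1:4 ⇒ W = (1/5, 4/5)
2. J is the midpoint of XR ⇒ J = (2, 1)
through J parallel to WS: direction (-1/5, 1/5); meets CW at H = (3/5, 12/5)
H = C + t·(W−C) with t = 3

t = 3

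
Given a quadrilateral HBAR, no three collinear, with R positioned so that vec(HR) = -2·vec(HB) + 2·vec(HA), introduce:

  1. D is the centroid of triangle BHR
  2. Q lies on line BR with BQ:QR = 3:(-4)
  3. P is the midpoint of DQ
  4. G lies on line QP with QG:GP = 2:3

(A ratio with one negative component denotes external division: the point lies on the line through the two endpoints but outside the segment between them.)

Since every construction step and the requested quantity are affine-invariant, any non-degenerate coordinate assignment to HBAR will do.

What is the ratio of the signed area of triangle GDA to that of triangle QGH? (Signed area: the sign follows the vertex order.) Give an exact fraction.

Set H = (0, 0), B = (1, 0), A = (0, 1), R = (-2, 2); any affine frame gives the same invariant.
1. D is the centroid of triangle BHR ⇒ D = (-1/3, 2/3)
2. Q lies on line BR with BQ:QR = 3:(-4) ⇒ Q = (10, -6)
3. P is the midpoint of DQ ⇒ P = (29/6, -8/3)
4. G lies on line QP with QG:GP = 2:3 ⇒ G = (119/15, -14/3)
2·[GDA] = -68/15, 2·[QGH] = 14/15
[GDA]:[QGH] = -68/15:14/15 = -34/7

[GDA]:[QGH] = -34/7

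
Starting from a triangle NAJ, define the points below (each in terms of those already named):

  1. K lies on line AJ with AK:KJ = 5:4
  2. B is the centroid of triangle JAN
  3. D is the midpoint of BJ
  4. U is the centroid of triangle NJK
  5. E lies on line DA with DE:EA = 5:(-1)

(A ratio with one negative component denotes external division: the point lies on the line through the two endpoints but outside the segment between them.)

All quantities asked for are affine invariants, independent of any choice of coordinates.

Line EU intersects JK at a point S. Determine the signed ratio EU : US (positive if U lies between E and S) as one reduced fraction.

Set N = (0, 0), A = (1, 0), J = (0, 1); any affine frame gives the same invariant.
1. K lies on line AJ with AK:KJ = 5:4 ⇒ K = (4/9, 5/9)
2. B is the centroid of triangle JAN ⇒ B = (1/3, 1/3)
3. D is the midpoint of BJ ⇒ D = (1/6, 2/3)
4. U is the centroid of triangle NJK ⇒ U = (4/27, 14/27)
5. E lies on line DA with DE:EA = 5:(-1) ⇒ E = (29/24, -1/6)
line EU meets JK at S = (265/243, -22/243)
U = E + t·(S−E) with t = 9, so EU:US = 9:-8

EU:US = -9/8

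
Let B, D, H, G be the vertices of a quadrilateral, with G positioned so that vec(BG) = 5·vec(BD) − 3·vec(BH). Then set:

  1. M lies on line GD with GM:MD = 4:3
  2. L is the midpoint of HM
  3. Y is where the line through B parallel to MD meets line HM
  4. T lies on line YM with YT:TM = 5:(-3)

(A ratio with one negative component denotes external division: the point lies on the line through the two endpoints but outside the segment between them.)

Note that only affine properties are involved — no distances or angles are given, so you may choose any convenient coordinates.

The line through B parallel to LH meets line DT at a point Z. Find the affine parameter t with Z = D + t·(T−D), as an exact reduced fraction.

Work in coordinates with B = (0, 0), D = (1, 0), H = (0, 1), G = (5, -3).
1. M lies on line GD with GM:MD = 4:3 ⇒ M = (19/7, -9/7)
2. L is the midpoint of HM ⇒ L = (19/14, -1/7)
3. Y is where the line through B parallel to MD meets line HM ⇒ Y = (76/7, -57/7)
4. T lies on line YM with YT:TM = 5:(-3) ⇒ T = (-19/2, 9)
through B parallel to LH: direction (-19/14, 8/7); meets DT at Z = (57, -48)
Z = D + t·(T−D) with t = -16/3

t = -16/3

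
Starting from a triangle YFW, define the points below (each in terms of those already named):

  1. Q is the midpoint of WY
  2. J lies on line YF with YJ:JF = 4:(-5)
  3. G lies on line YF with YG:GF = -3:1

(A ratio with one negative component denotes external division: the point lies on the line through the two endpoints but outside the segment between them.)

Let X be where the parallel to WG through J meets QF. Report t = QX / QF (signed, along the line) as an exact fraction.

t = -19

Work in coordinates with Y = (0, 0), F = (1, 0), W = (0, 1).
1. Q is the midpoint of WY ⇒ Q = (0, 1/2)
2. J lies on line YF with YJ:JF = 4:(-5) ⇒ J = (-4, 0)
3. G lies on line YF with YG:GF = -3:1 ⇒ G = (3/2, 0)
through J parallel to WG: direction (3/2, -1); meets QF at X = (-19, 10)
X = Q + t·(F−Q) with t = -19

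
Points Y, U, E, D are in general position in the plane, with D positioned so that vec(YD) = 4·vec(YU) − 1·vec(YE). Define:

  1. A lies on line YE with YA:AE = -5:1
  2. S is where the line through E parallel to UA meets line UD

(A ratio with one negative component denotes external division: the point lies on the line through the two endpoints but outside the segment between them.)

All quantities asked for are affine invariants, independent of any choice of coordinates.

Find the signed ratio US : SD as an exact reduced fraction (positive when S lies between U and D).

Choose coordinates Y = (0, 0), U = (1, 0), E = (0, 1), D = (4, -1).
1. A lies on line YE with YA:AE = -5:1 ⇒ A = (0, 5/4)
2. S is where the line through E parallel to UA meets line UD ⇒ S = (8/11, 1/11)
S = U + t·(D−U) with t = -1/11, so US:SD = t:(1−t) = -1/11:12/11

US:SD = -1/12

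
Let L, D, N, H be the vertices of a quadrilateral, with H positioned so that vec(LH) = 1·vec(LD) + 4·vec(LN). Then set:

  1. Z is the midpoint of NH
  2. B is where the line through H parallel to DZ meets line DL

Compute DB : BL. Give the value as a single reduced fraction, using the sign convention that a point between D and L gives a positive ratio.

DB:BL = -4/9

Choose coordinates L = (0, 0), D = (1, 0), N = (0, 1), H = (1, 4).
1. Z is the midpoint of NH ⇒ Z = (1/2, 5/2)
2. B is where the line through H parallel to DZ meets line DL ⇒ B = (9/5, 0)
B = D + t·(L−D) with t = -4/5, so DB:BL = t:(1−t) = -4/5:9/5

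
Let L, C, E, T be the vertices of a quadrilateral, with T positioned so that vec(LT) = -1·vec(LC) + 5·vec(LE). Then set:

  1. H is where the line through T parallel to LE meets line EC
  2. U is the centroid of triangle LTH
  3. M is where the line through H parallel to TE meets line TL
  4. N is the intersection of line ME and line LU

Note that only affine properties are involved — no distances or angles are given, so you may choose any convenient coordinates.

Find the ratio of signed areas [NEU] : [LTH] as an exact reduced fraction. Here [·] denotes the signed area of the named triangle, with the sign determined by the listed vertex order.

[NEU]:[LTH] = 7/18

Set L = (0, 0), C = (1, 0), E = (0, 1), T = (-1, 5); any affine frame gives the same invariant.
1. H is where the line through T parallel to LE meets line EC ⇒ H = (-1, 2)
2. U is the centroid of triangle LTH ⇒ U = (-2/3, 7/3)
3. M is where the line through H parallel to TE meets line TL ⇒ M = (2, -10)
4. N is the intersection of line ME and line LU ⇒ N = (1/2, -7/4)
2·[NEU] = 7/6, 2·[LTH] = 3
[NEU]:[LTH] = 7/6:3 = 7/18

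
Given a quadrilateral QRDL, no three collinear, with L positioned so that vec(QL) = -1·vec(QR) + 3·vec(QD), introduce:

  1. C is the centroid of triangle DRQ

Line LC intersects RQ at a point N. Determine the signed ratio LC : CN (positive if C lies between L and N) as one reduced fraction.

Choose coordinates Q = (0, 0), R = (1, 0), D = (0, 1), L = (-1, 3).
1. C is the centroid of triangle DRQ ⇒ C = (1/3, 1/3)
line LC meets RQ at N = (1/2, 0)
C = L + t·(N−L) with t = 8/9, so LC:CN = 8/9:1/9

LC:CN = 8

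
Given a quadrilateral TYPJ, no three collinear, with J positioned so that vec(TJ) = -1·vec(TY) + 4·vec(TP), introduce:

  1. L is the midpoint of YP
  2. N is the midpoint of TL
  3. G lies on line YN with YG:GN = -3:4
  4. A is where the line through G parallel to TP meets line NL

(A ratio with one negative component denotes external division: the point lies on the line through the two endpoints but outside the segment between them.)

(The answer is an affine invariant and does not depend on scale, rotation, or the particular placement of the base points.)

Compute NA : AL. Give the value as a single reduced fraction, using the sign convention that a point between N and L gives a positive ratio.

Assign T = (0, 0), Y = (1, 0), P = (0, 1), J = (-1, 4) — the answer is frame-independent, so this choice is without loss of generality.
1. L is the midpoint of YP ⇒ L = (1/2, 1/2)
2. N is the midpoint of TL ⇒ N = (1/4, 1/4)
3. G lies on line YN with YG:GN = -3:4 ⇒ G = (13/4, -3/4)
4. A is where the line through G parallel to TP meets line NL ⇒ A = (13/4, 13/4)
A = N + t·(L−N) with t = 12, so NA:AL = t:(1−t) = 12:-11

NA:AL = -12/11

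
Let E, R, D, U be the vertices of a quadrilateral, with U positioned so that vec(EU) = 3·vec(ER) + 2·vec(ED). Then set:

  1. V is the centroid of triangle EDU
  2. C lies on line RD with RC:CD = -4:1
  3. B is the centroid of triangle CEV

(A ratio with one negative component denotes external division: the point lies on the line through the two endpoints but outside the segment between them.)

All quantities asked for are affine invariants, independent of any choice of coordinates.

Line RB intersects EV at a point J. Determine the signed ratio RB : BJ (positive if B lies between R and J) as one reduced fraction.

RB:BJ = -14/5

Set E = (0, 0), R = (1, 0), D = (0, 1), U = (3, 2); any affine frame gives the same invariant.
1. V is the centroid of triangle EDU ⇒ V = (1, 1)
2. C lies on line RD with RC:CD = -4:1 ⇒ C = (-1/3, 4/3)
3. B is the centroid of triangle CEV ⇒ B = (2/9, 7/9)
line RB meets EV at J = (1/2, 1/2)
B = R + t·(J−R) with t = 14/9, so RB:BJ = 14/9:-5/9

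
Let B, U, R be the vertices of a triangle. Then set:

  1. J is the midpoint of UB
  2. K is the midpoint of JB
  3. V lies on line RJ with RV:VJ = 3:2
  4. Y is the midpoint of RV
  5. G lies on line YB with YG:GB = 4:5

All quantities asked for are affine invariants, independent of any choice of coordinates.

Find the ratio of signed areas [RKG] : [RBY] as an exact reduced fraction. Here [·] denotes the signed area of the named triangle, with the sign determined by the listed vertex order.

[RKG]:[RBY] = -25/54

Work in coordinates with B = (0, 0), U = (1, 0), R = (0, 1).
1. J is the midpoint of UB ⇒ J = (1/2, 0)
2. K is the midpoint of JB ⇒ K = (1/4, 0)
3. V lies on line RJ with RV:VJ = 3:2 ⇒ V = (3/10, 2/5)
4. Y is the midpoint of RV ⇒ Y = (3/20, 7/10)
5. G lies on line YB with YG:GB = 4:5 ⇒ G = (1/12, 7/18)
2·[RKG] = -5/72, 2·[RBY] = 3/20
[RKG]:[RBY] = -5/72:3/20 = -25/54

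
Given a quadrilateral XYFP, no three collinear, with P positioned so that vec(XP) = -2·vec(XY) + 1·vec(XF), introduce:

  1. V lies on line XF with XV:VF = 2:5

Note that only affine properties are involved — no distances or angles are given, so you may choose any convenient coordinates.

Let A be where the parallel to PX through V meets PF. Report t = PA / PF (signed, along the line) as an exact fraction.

t = 2/7

Assign X = (0, 0), Y = (1, 0), F = (0, 1), P = (-2, 1) — the answer is frame-independent, so this choice is without loss of generality.
1. V lies on line XF with XV:VF = 2:5 ⇒ V = (0, 2/7)
through V parallel to PX: direction (2, -1); meets PF at A = (-10/7, 1)
A = P + t·(F−P) with t = 2/7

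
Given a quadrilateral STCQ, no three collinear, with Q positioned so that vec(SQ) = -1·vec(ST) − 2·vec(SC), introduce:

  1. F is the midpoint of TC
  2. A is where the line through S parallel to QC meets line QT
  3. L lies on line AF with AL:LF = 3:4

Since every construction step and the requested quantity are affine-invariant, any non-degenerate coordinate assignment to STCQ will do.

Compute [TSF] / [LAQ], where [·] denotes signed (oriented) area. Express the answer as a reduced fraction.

Work in coordinates with S = (0, 0), T = (1, 0), C = (0, 1), Q = (-1, -2).
1. F is the midpoint of TC ⇒ F = (1/2, 1/2)
2. A is where the line through S parallel to QC meets line QT ⇒ A = (-1/2, -3/2)
3. L lies on line AF with AL:LF = 3:4 ⇒ L = (-1/14, -9/14)
2·[TSF] = -1/2, 2·[LAQ] = -3/14
[TSF]:[LAQ] = -1/2:-3/14 = 7/3

[TSF]:[LAQ] = 7/3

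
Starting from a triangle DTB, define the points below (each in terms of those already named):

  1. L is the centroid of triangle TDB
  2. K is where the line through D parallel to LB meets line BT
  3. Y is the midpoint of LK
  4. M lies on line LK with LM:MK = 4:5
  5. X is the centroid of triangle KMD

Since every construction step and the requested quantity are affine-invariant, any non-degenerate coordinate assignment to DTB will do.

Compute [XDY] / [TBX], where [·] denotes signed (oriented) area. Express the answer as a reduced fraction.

[XDY]:[TBX] = 3/8

Work in coordinates with D = (0, 0), T = (1, 0), B = (0, 1).
1. L is the centroid of triangle TDB ⇒ L = (1/3, 1/3)
2. K is where the line through D parallel to LB meets line BT ⇒ K = (-1, 2)
3. Y is the midpoint of LK ⇒ Y = (-1/3, 7/6)
4. M lies on line LK with LM:MK = 4:5 ⇒ M = (-7/27, 29/27)
5. X is the centroid of triangle KMD ⇒ X = (-34/81, 83/81)
2·[XDY] = 4/27, 2·[TBX] = 32/81
[XDY]:[TBX] = 4/27:32/81 = 3/8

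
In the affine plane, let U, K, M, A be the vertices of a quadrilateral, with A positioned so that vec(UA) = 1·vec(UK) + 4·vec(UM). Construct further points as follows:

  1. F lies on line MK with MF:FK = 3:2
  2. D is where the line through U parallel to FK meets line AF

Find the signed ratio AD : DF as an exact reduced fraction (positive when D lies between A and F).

AD:DF = -5

Work in coordinates with U = (0, 0), K = (1, 0), M = (0, 1), A = (1, 4).
1. F lies on line MK with MF:FK = 3:2 ⇒ F = (3/5, 2/5)
2. D is where the line through U parallel to FK meets line AF ⇒ D = (1/2, -1/2)
D = A + t·(F−A) with t = 5/4, so AD:DF = t:(1−t) = 5/4:-1/4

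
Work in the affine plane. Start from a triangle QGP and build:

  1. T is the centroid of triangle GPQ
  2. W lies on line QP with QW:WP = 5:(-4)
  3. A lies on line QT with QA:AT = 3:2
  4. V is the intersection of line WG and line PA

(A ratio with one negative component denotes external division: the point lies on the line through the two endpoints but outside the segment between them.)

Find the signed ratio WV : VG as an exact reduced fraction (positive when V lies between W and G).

WV:VG = -4/3

Assign Q = (0, 0), G = (1, 0), P = (0, 1) — the answer is frame-independent, so this choice is without loss of generality.
1. T is the centroid of triangle GPQ ⇒ T = (1/3, 1/3)
2. W lies on line QP with QW:WP = 5:(-4) ⇒ W = (0, 5)
3. A lies on line QT with QA:AT = 3:2 ⇒ A = (1/5, 1/5)
4. V is the intersection of line WG and line PA ⇒ V = (4, -15)
V = W + t·(G−W) with t = 4, so WV:VG = t:(1−t) = 4:-3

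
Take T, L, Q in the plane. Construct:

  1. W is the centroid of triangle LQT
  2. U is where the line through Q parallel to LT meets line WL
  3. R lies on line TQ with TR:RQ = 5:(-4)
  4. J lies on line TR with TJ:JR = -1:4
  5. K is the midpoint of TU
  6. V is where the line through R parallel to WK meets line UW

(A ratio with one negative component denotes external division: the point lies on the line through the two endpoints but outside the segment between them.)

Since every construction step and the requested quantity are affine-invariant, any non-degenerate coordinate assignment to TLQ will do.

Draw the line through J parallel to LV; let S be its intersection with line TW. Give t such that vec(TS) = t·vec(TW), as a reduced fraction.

t = -10/3

Work in coordinates with T = (0, 0), L = (1, 0), Q = (0, 1).
1. W is the centroid of triangle LQT ⇒ W = (1/3, 1/3)
2. U is where the line through Q parallel to LT meets line WL ⇒ U = (-1, 1)
3. R lies on line TQ with TR:RQ = 5:(-4) ⇒ R = (0, 5)
4. J lies on line TR with TJ:JR = -1:4 ⇒ J = (0, -5/3)
5. K is the midpoint of TU ⇒ K = (-1/2, 1/2)
6. V is where the line through R parallel to WK meets line UW ⇒ V = (-15, 8)
through J parallel to LV: direction (-16, 8); meets TW at S = (-10/9, -10/9)
S = T + t·(W−T) with t = -10/3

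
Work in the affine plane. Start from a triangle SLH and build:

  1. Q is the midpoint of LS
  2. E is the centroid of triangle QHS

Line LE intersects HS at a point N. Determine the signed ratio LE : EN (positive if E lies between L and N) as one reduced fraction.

LE:EN = 5

Set S = (0, 0), L = (1, 0), H = (0, 1); any affine frame gives the same invariant.
1. Q is the midpoint of LS ⇒ Q = (1/2, 0)
2. E is the centroid of triangle QHS ⇒ E = (1/6, 1/3)
line LE meets HS at N = (0, 2/5)
E = L + t·(N−L) with t = 5/6, so LE:EN = 5/6:1/6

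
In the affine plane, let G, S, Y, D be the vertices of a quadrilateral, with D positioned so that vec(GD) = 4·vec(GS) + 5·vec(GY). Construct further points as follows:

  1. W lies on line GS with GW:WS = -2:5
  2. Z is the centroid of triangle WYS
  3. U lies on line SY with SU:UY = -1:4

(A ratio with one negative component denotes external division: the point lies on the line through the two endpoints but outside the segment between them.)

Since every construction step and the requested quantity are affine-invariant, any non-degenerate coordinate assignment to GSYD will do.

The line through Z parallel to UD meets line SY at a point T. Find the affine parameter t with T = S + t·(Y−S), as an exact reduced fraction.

t = 19/27

Choose coordinates G = (0, 0), S = (1, 0), Y = (0, 1), D = (4, 5).
1. W lies on line GS with GW:WS = -2:5 ⇒ W = (-2/3, 0)
2. Z is the centroid of triangle WYS ⇒ Z = (1/9, 1/3)
3. U lies on line SY with SU:UY = -1:4 ⇒ U = (4/3, -1/3)
through Z parallel to UD: direction (8/3, 16/3); meets SY at T = (8/27, 19/27)
T = S + t·(Y−S) with t = 19/27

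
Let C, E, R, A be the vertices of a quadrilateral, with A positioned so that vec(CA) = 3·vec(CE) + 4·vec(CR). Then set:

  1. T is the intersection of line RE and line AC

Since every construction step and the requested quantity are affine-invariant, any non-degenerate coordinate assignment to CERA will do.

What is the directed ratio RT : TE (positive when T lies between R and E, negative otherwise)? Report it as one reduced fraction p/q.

Set C = (0, 0), E = (1, 0), R = (0, 1), A = (3, 4); any affine frame gives the same invariant.
1. T is the intersection of line RE and line AC ⇒ T = (3/7, 4/7)
T = R + t·(E−R) with t = 3/7, so RT:TE = t:(1−t) = 3/7:4/7

RT:TE = 3/4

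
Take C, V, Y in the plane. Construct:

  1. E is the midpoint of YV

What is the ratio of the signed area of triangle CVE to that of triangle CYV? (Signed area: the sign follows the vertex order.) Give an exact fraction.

[CVE]:[CYV] = -1/2

Choose coordinates C = (0, 0), V = (1, 0), Y = (0, 1).
1. E is the midpoint of YV ⇒ E = (1/2, 1/2)
2·[CVE] = 1/2, 2·[CYV] = -1
[CVE]:[CYV] = 1/2:-1 = -1/2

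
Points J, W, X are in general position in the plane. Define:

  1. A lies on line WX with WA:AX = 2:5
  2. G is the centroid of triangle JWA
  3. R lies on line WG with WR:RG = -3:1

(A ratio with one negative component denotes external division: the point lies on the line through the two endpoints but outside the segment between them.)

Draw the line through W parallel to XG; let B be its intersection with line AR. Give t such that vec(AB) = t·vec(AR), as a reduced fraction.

t = -4/17

Choose coordinates J = (0, 0), W = (1, 0), X = (0, 1).
1. A lies on line WX with WA:AX = 2:5 ⇒ A = (5/7, 2/7)
2. G is the centroid of triangle JWA ⇒ G = (4/7, 2/21)
3. R lies on line WG with WR:RG = -3:1 ⇒ R = (5/14, 1/7)
through W parallel to XG: direction (4/7, -19/21); meets AR at B = (95/119, 38/119)
B = A + t·(R−A) with t = -4/17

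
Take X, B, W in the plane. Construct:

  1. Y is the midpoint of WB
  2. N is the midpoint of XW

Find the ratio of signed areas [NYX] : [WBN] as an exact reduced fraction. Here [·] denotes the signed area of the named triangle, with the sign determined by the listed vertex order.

[NYX]:[WBN] = 1/2

Assign X = (0, 0), B = (1, 0), W = (0, 1) — the answer is frame-independent, so this choice is without loss of generality.
1. Y is the midpoint of WB ⇒ Y = (1/2, 1/2)
2. N is the midpoint of XW ⇒ N = (0, 1/2)
2·[NYX] = -1/4, 2·[WBN] = -1/2
[NYX]:[WBN] = -1/4:-1/2 = 1/2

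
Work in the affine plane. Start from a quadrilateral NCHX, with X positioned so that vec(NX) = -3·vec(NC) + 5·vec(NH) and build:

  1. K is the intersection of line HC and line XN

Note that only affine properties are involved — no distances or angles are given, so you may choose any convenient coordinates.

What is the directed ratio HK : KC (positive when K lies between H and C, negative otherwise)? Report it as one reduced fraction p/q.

Choose coordinates N = (0, 0), C = (1, 0), H = (0, 1), X = (-3, 5).
1. K is the intersection of line HC and line XN ⇒ K = (-3/2, 5/2)
K = H + t·(C−H) with t = -3/2, so HK:KC = t:(1−t) = -3/2:5/2

HK:KC = -3/5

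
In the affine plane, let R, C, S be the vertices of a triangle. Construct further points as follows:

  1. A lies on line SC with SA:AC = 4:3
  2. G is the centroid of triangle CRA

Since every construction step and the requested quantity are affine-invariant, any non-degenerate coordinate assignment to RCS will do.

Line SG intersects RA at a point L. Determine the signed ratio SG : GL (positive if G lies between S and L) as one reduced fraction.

Set R = (0, 0), C = (1, 0), S = (0, 1); any affine frame gives the same invariant.
1. A lies on line SC with SA:AC = 4:3 ⇒ A = (4/7, 3/7)
2. G is the centroid of triangle CRA ⇒ G = (11/21, 1/7)
line SG meets RA at L = (44/105, 11/35)
G = S + t·(L−S) with t = 5/4, so SG:GL = 5/4:-1/4

SG:GL = -5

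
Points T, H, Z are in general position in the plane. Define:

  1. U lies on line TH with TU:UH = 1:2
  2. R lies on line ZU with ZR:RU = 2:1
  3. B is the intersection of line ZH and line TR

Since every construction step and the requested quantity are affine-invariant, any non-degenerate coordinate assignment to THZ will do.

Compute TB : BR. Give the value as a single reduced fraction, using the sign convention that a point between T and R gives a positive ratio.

Set T = (0, 0), H = (1, 0), Z = (0, 1); any affine frame gives the same invariant.
1. U lies on line TH with TU:UH = 1:2 ⇒ U = (1/3, 0)
2. R lies on line ZU with ZR:RU = 2:1 ⇒ R = (2/9, 1/3)
3. B is the intersection of line ZH and line TR ⇒ B = (2/5, 3/5)
B = T + t·(R−T) with t = 9/5, so TB:BR = t:(1−t) = 9/5:-4/5

TB:BR = -9/4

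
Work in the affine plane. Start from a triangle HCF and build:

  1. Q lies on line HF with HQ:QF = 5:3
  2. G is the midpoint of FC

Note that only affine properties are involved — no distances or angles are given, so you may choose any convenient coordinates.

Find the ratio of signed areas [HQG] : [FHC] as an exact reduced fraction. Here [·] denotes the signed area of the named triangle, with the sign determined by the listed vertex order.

Assign H = (0, 0), C = (1, 0), F = (0, 1) — the answer is frame-independent, so this choice is without loss of generality.
1. Q lies on line HF with HQ:QF = 5:3 ⇒ Q = (0, 5/8)
2. G is the midpoint of FC ⇒ G = (1/2, 1/2)
2·[HQG] = -5/16, 2·[FHC] = 1
[HQG]:[FHC] = -5/16:1 = -5/16

[HQG]:[FHC] = -5/16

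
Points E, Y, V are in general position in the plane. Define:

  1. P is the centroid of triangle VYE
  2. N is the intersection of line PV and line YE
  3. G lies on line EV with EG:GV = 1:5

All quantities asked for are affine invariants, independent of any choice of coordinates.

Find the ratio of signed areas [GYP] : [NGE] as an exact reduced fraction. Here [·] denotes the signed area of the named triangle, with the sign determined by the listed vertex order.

Work in coordinates with E = (0, 0), Y = (1, 0), V = (0, 1).
1. P is the centroid of triangle VYE ⇒ P = (1/3, 1/3)
2. N is the intersection of line PV and line YE ⇒ N = (1/2, 0)
3. G lies on line EV with EG:GV = 1:5 ⇒ G = (0, 1/6)
2·[GYP] = 2/9, 2·[NGE] = 1/12
[GYP]:[NGE] = 2/9:1/12 = 8/3

[GYP]:[NGE] = 8/3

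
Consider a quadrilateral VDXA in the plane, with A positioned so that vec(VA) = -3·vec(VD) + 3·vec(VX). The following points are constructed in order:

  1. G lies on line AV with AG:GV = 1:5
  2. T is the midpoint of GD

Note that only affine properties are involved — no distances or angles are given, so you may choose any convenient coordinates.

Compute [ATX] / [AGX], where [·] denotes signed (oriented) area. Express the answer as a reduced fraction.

[ATX]:[AGX] = 3/2

Work in coordinates with V = (0, 0), D = (1, 0), X = (0, 1), A = (-3, 3).
1. G lies on line AV with AG:GV = 1:5 ⇒ G = (-5/2, 5/2)
2. T is the midpoint of GD ⇒ T = (-3/4, 5/4)
2·[ATX] = 3/4, 2·[AGX] = 1/2
[ATX]:[AGX] = 3/4:1/2 = 3/2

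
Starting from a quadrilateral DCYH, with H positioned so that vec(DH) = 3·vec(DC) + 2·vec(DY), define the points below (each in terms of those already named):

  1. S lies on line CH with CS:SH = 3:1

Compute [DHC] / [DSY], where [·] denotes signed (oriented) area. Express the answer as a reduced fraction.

Choose coordinates D = (0, 0), C = (1, 0), Y = (0, 1), H = (3, 2).
1. S lies on line CH with CS:SH = 3:1 ⇒ S = (5/2, 3/2)
2·[DHC] = -2, 2·[DSY] = 5/2
[DHC]:[DSY] = -2:5/2 = -4/5

[DHC]:[DSY] = -4/5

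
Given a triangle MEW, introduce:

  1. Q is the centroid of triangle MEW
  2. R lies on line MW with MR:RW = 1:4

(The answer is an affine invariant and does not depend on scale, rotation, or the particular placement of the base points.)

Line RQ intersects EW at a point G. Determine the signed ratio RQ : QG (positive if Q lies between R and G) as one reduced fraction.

RQ:QG = 7/5

Set M = (0, 0), E = (1, 0), W = (0, 1); any affine frame gives the same invariant.
1. Q is the centroid of triangle MEW ⇒ Q = (1/3, 1/3)
2. R lies on line MW with MR:RW = 1:4 ⇒ R = (0, 1/5)
line RQ meets EW at G = (4/7, 3/7)
Q = R + t·(G−R) with t = 7/12, so RQ:QG = 7/12:5/12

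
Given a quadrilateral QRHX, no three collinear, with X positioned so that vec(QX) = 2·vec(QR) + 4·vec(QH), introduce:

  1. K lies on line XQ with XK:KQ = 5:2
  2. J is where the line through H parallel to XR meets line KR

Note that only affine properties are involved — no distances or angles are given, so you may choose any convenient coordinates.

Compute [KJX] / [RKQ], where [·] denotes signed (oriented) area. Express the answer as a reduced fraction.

Choose coordinates Q = (0, 0), R = (1, 0), H = (0, 1), X = (2, 4).
1. K lies on line XQ with XK:KQ = 5:2 ⇒ K = (4/7, 8/7)
2. J is where the line through H parallel to XR meets line KR ⇒ J = (1/4, 2)
2·[KJX] = -15/7, 2·[RKQ] = 8/7
[KJX]:[RKQ] = -15/7:8/7 = -15/8

[KJX]:[RKQ] = -15/8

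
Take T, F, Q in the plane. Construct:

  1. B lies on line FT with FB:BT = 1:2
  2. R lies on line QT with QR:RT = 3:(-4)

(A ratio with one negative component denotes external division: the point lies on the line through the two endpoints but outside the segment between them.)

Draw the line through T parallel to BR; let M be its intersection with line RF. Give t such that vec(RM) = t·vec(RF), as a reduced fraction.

t = -2

Choose coordinates T = (0, 0), F = (1, 0), Q = (0, 1).
1. B lies on line FT with FB:BT = 1:2 ⇒ B = (2/3, 0)
2. R lies on line QT with QR:RT = 3:(-4) ⇒ R = (0, 4)
through T parallel to BR: direction (-2/3, 4); meets RF at M = (-2, 12)
M = R + t·(F−R) with t = -2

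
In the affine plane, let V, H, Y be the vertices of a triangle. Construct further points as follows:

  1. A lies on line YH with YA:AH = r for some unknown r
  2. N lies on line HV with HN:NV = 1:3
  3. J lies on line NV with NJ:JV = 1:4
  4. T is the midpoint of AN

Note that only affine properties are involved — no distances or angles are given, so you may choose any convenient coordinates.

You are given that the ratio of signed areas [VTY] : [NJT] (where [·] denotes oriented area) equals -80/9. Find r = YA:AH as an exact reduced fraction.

Choose coordinates V = (0, 0), H = (1, 0), Y = (0, 1).
1. With YA:AH = r, write λ = r/(r+1) so A = Y + λ·(H−Y); A is affine-linear in λ
2. N lies on line HV with HN:NV = 1:3 ⇒ N = (3/4, 0)
3. J lies on line NV with NJ:JV = 1:4 ⇒ J = (3/5, 0)
4. T is the midpoint of AN ⇒ T is an affine combination of earlier points and hence also affine-linear in λ
Every point depending on A is an affine combination of A and λ-independent points, so each such coordinate is linear in λ; the λ² term in each signed area is a multiple of (H−Y)×(H−Y) = 0, so 2·[VTY] and 2·[NJT] are each linear in λ. Evaluating at λ=0 and λ=1:
  2·[VTY] = 1/2·λ + 3/8,   2·[NJT] = 3/40·λ − 3/40
So [VTY]:[NJT] = (1/2·λ + 3/8) / (3/40·λ − 3/40). Setting this equal to -80/9:
  1/2·λ + 3/8 = -80/9·(3/40·λ − 3/40)  ⇒  λ = 1/4
Then r = λ/(1−λ) = (1/4)/(3/4) = 1/3. Check: with r = 1/3, A = (1/4, 3/4) and [VTY]:[NJT] = -80/9 as required.

r = 1/3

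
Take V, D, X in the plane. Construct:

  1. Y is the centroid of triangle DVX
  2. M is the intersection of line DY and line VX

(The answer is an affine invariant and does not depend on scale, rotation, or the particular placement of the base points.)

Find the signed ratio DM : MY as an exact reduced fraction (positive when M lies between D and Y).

Work in coordinates with V = (0, 0), D = (1, 0), X = (0, 1).
1. Y is the centroid of triangle DVX ⇒ Y = (1/3, 1/3)
2. M is the intersection of line DY and line VX ⇒ M = (0, 1/2)
M = D + t·(Y−D) with t = 3/2, so DM:MY = t:(1−t) = 3/2:-1/2

DM:MY = -3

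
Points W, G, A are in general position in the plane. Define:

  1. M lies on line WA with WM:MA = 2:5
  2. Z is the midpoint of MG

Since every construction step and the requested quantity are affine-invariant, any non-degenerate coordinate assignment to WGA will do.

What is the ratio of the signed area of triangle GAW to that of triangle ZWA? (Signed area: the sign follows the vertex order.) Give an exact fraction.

Assign W = (0, 0), G = (1, 0), A = (0, 1) — the answer is frame-independent, so this choice is without loss of generality.
1. M lies on line WA with WM:MA = 2:5 ⇒ M = (0, 2/7)
2. Z is the midpoint of MG ⇒ Z = (1/2, 1/7)
2·[GAW] = 1, 2·[ZWA] = -1/2
[GAW]:[ZWA] = 1:-1/2 = -2

[GAW]:[ZWA] = -2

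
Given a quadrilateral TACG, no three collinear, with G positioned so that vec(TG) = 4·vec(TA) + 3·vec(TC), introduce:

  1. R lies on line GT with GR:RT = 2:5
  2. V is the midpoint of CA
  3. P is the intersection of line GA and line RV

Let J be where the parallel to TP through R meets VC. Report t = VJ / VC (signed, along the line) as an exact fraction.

t = -25/231

Assign T = (0, 0), A = (1, 0), C = (0, 1), G = (4, 3) — the answer is frame-independent, so this choice is without loss of generality.
1. R lies on line GT with GR:RT = 2:5 ⇒ R = (20/7, 15/7)
2. V is the midpoint of CA ⇒ V = (1/2, 1/2)
3. P is the intersection of line GA and line RV ⇒ P = (19/5, 14/5)
through R parallel to TP: direction (19/5, 14/5); meets VC at J = (128/231, 103/231)
J = V + t·(C−V) with t = -25/231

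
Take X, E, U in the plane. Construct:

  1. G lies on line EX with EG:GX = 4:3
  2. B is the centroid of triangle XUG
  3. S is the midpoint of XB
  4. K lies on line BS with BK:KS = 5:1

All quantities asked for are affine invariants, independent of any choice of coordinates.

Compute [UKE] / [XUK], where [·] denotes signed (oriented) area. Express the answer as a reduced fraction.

[UKE]:[XUK] = -26/3

Set X = (0, 0), E = (1, 0), U = (0, 1); any affine frame gives the same invariant.
1. G lies on line EX with EG:GX = 4:3 ⇒ G = (3/7, 0)
2. B is the centroid of triangle XUG ⇒ B = (1/7, 1/3)
3. S is the midpoint of XB ⇒ S = (1/14, 1/6)
4. K lies on line BS with BK:KS = 5:1 ⇒ K = (1/12, 7/36)
2·[UKE] = 13/18, 2·[XUK] = -1/12
[UKE]:[XUK] = 13/18:-1/12 = -26/3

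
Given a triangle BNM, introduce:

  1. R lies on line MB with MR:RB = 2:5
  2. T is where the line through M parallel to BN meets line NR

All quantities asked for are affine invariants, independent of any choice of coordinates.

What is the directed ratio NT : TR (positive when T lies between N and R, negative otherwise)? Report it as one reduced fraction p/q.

NT:TR = -7/2

Choose coordinates B = (0, 0), N = (1, 0), M = (0, 1).
1. R lies on line MB with MR:RB = 2:5 ⇒ R = (0, 5/7)
2. T is where the line through M parallel to BN meets line NR ⇒ T = (-2/5, 1)
T = N + t·(R−N) with t = 7/5, so NT:TR = t:(1−t) = 7/5:-2/5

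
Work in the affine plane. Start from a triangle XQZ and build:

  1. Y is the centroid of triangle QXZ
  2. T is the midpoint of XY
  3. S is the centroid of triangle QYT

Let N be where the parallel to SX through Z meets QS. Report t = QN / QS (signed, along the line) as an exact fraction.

Assign X = (0, 0), Q = (1, 0), Z = (0, 1) — the answer is frame-independent, so this choice is without loss of generality.
1. Y is the centroid of triangle QXZ ⇒ Y = (1/3, 1/3)
2. T is the midpoint of XY ⇒ T = (1/6, 1/6)
3. S is the centroid of triangle QYT ⇒ S = (1/2, 1/6)
through Z parallel to SX: direction (-1/2, -1/6); meets QS at N = (-1, 2/3)
N = Q + t·(S−Q) with t = 4

t = 4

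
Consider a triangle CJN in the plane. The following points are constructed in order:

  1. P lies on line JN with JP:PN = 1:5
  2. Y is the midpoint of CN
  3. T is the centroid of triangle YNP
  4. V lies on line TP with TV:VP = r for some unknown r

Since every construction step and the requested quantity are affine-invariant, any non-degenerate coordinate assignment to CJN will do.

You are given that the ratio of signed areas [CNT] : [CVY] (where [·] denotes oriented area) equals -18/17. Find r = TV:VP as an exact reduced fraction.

Work in coordinates with C = (0, 0), J = (1, 0), N = (0, 1).
1. P lies on line JN with JP:PN = 1:5 ⇒ P = (5/6, 1/6)
2. Y is the midpoint of CN ⇒ Y = (0, 1/2)
3. T is the centroid of triangle YNP ⇒ T = (5/18, 5/9)
4. With TV:VP = r, write λ = r/(r+1) so V = T + λ·(P−T); V is affine-linear in λ
Every point depending on V is an affine combination of V and λ-independent points, so each such coordinate is linear in λ; the λ² term in each signed area is a multiple of (P−T)×(P−T) = 0, so 2·[CNT] and 2·[CVY] are each linear in λ. Evaluating at λ=0 and λ=1:
  2·[CNT] = -5/18,   2·[CVY] = 5/18·λ + 5/36
So [CNT]:[CVY] = (-5/18) / (5/18·λ + 5/36). Setting this equal to -18/17:
  -5/18 = -18/17·(5/18·λ + 5/36)  ⇒  λ = 4/9
Then r = λ/(1−λ) = (4/9)/(5/9) = 4/5. Check: with r = 4/5, V = (85/162, 31/81) and [CNT]:[CVY] = -18/17 as required.

r = 4/5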